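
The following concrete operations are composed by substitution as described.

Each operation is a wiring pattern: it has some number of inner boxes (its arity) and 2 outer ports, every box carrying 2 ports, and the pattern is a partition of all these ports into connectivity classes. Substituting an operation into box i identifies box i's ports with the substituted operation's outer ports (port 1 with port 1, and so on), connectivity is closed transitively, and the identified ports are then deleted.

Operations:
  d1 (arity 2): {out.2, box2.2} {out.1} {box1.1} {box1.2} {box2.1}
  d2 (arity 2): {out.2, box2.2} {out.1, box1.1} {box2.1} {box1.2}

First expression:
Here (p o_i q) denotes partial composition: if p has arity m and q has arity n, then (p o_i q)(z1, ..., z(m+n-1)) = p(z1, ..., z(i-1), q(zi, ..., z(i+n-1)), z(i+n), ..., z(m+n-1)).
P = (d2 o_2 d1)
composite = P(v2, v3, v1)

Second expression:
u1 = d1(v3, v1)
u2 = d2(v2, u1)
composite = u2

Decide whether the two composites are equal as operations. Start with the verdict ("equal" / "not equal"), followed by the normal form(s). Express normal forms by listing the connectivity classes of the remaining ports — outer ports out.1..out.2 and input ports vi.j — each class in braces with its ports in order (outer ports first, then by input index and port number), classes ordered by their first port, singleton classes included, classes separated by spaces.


equal; both compose to {out.1, v2.1} {out.2, v1.2} {v1.1} {v2.2} {v3.1} {v3.2}

The first composite normalizes to {out.1, v2.1} {out.2, v1.2} {v1.1} {v2.2} {v3.1} {v3.2}
The second composite normalizes to {out.1, v2.1} {out.2, v1.2} {v1.1} {v2.2} {v3.1} {v3.2}
The normal forms match — equal.


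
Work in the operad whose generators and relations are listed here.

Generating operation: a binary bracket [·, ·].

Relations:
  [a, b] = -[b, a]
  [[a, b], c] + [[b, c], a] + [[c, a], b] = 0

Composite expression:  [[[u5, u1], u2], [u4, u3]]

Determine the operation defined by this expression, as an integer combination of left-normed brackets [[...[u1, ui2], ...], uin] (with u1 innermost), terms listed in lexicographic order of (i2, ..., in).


[[[[u1, u5], u2], u3], u4] - [[[[u1, u5], u2], u4], u3]

A multilinear Lie element is pinned by u1-initial words (u1 innermost).
Composite bracket: [[[u5, u1], u2], [u4, u3]]
Expanding via [a, b] = ab - ba: 16 signed words (2^4 = 16).
Coefficients come from the u1-initial words:
  u1u5u2u3u4 (sign +1) contributes +[[[[u1, u5], u2], u3], u4]
  u1u5u2u4u3 (sign -1) contributes -[[[[u1, u5], u2], u4], u3]


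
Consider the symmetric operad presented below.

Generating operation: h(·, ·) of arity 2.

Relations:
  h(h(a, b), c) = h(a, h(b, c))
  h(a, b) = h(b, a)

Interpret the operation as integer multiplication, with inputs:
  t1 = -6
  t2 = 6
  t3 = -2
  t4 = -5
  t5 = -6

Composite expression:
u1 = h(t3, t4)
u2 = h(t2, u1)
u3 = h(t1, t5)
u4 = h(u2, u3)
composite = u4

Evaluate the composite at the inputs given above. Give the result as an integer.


h(t3, t4) = 10
h(t2, h(t3, t4)) = 60
h(t1, t5) = 36
h(h(t2, h(t3, t4)), h(t1, t5)) = 2160

2160


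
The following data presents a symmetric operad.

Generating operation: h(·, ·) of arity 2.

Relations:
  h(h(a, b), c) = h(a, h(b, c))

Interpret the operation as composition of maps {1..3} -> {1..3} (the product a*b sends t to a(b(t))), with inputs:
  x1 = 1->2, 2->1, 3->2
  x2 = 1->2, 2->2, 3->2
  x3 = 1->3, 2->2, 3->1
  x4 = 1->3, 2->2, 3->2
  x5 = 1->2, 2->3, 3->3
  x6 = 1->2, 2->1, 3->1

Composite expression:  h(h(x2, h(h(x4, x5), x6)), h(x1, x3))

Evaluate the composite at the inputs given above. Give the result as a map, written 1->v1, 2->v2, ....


1->2, 2->2, 3->2

h(x4, x5) = 1->2, 2->2, 3->2
h(h(x4, x5), x6) = 1->2, 2->2, 3->2
h(x2, h(h(x4, x5), x6)) = 1->2, 2->2, 3->2
h(x1, x3) = 1->2, 2->1, 3->2
h(h(x2, h(h(x4, x5), x6)), h(x1, x3)) = 1->2, 2->2, 3->2


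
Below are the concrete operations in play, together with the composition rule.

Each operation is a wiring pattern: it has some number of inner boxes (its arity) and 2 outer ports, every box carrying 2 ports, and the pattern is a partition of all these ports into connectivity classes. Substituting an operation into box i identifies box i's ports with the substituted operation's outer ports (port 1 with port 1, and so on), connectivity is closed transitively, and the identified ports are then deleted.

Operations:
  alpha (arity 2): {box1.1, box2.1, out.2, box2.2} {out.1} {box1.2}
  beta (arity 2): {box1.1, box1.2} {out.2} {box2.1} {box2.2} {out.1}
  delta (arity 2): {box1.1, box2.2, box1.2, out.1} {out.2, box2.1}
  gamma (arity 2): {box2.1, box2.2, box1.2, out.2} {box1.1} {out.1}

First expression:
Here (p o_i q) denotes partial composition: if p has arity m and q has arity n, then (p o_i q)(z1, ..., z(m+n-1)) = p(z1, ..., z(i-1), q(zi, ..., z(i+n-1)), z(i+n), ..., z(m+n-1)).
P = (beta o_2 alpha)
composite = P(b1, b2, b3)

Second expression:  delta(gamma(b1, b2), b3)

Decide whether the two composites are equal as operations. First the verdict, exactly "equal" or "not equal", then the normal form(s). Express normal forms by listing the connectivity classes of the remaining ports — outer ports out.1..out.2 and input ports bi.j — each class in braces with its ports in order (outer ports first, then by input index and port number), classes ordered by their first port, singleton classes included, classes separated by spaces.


not equal — first {out.1} {out.2} {b1.1, b1.2} {b2.1, b3.1, b3.2} {b2.2}, second {out.1, b1.2, b2.1, b2.2, b3.2} {out.2, b3.1} {b1.1}

In normal form, the first expression is {out.1} {out.2} {b1.1, b1.2} {b2.1, b3.1, b3.2} {b2.2}
In normal form, the second expression is {out.1, b1.2, b2.1, b2.2, b3.2} {out.2, b3.1} {b1.1}
They disagree, so not equal.


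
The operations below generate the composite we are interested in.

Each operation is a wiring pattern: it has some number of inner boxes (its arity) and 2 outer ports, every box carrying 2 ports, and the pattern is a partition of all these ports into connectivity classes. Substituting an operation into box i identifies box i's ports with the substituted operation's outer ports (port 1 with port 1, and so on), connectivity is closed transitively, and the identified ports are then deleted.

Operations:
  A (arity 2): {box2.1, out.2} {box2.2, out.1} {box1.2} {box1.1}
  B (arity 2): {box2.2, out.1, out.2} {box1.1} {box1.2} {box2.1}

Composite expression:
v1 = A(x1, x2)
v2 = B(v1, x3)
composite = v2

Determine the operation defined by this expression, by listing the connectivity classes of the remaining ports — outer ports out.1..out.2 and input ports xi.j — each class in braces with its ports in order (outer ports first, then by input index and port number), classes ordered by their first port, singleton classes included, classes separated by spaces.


{out.1, out.2, x3.2} {x1.1} {x1.2} {x2.1} {x2.2} {x3.1}

Substituting into B glues patterns; closure does the rest.
the subtree at A composes to {out.1, x2.2} {out.2, x2.1} {x1.1} {x1.2} on (x1, x2); out.j = own outer ports
the subtree at B composes to {out.1, out.2, x3.2} {x1.1} {x1.2} {x2.1} {x2.2} {x3.1} on (x1, x2, x3); out.j = own outer ports


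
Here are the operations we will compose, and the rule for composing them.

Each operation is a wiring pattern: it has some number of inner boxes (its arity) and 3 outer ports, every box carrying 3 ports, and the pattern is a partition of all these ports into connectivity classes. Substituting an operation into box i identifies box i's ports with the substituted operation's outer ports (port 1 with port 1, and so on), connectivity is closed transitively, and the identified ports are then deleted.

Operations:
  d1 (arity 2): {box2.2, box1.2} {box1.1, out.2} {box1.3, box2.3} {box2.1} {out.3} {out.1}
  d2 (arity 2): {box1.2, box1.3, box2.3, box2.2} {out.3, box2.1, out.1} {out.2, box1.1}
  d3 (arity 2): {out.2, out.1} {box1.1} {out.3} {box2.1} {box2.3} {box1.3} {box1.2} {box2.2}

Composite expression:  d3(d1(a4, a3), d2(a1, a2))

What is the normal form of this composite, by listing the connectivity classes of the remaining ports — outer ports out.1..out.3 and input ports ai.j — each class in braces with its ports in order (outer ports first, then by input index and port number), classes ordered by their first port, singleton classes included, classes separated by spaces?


After gluing at d3, chains via deleted ports link the a-ports.
through d1, on inputs (a4, a3): {out.1} {out.2, a4.1} {out.3} {a3.1} {a3.2, a4.2} {a3.3, a4.3} (out.j = stage outer ports)
through d2, on inputs (a1, a2): {out.1, out.3, a2.1} {out.2, a1.1} {a1.2, a1.3, a2.2, a2.3} (out.j = stage outer ports)
through d3, on inputs (a4, a3, a1, a2): {out.1, out.2} {out.3} {a1.1} {a1.2, a1.3, a2.2, a2.3} {a2.1} {a3.1} {a3.2, a4.2} {a3.3, a4.3} {a4.1} (out.j = stage outer ports)

{out.1, out.2} {out.3} {a1.1} {a1.2, a1.3, a2.2, a2.3} {a2.1} {a3.1} {a3.2, a4.2} {a3.3, a4.3} {a4.1}


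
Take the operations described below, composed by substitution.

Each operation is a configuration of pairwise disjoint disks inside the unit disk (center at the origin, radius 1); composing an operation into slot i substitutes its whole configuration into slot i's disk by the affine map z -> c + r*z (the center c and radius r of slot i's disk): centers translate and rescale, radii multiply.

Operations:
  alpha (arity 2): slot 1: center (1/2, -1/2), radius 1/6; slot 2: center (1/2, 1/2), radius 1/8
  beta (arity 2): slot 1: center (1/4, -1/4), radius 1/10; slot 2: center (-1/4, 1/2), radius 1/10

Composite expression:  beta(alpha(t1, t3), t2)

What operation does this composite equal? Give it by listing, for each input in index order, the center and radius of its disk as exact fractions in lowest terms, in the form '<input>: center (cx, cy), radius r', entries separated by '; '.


t1: center (3/10, -3/10), radius 1/60; t2: center (-1/4, 1/2), radius 1/10; t3: center (3/10, -1/5), radius 1/80

Below beta, radii multiply path by path; the t-disk centers shift.
input t1: composing its 2 substitution steps yields center (3/10, -3/10), radius 1/60
input t3: composing its 2 substitution steps yields center (3/10, -1/5), radius 1/80
input t2: composing its 1 substitution step yields center (-1/4, 1/2), radius 1/10


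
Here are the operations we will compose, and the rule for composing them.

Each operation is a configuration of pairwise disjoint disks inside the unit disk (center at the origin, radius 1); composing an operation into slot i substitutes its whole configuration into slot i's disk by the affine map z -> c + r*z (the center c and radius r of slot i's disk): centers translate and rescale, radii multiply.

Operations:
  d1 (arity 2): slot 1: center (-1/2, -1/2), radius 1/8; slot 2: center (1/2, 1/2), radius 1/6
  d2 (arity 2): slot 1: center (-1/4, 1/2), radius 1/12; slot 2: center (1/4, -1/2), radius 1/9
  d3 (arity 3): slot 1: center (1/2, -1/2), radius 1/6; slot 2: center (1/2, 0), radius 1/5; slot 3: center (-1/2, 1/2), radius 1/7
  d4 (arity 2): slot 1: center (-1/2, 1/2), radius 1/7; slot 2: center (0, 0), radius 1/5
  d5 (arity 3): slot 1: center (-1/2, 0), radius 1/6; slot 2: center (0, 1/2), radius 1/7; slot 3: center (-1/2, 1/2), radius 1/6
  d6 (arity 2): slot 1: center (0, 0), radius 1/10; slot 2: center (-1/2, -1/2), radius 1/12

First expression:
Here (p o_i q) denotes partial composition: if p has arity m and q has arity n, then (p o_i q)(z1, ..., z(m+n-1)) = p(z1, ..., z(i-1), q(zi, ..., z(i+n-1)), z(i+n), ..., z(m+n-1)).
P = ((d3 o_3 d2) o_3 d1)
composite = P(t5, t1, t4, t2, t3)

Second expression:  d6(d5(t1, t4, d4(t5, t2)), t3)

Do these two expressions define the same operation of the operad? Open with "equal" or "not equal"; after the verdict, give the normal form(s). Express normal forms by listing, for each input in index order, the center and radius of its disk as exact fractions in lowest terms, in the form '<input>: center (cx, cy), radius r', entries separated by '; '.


The first expression, normalized: t1: center (1/2, 0), radius 1/5; t2: center (-89/168, 97/168), radius 1/504; t3: center (-13/28, 3/7), radius 1/63; t4: center (-13/24, 95/168), radius 1/672; t5: center (1/2, -1/2), radius 1/6
The second expression, normalized: t1: center (-1/20, 0), radius 1/60; t2: center (-1/20, 1/20), radius 1/300; t3: center (-1/2, -1/2), radius 1/12; t4: center (0, 1/20), radius 1/70; t5: center (-7/120, 7/120), radius 1/420
No match — not equal.

not equal; the first gives t1: center (1/2, 0), radius 1/5; t2: center (-89/168, 97/168), radius 1/504; t3: center (-13/28, 3/7), radius 1/63; t4: center (-13/24, 95/168), radius 1/672; t5: center (1/2, -1/2), radius 1/6 and the second t1: center (-1/20, 0), radius 1/60; t2: center (-1/20, 1/20), radius 1/300; t3: center (-1/2, -1/2), radius 1/12; t4: center (0, 1/20), radius 1/70; t5: center (-7/120, 7/120), radius 1/420


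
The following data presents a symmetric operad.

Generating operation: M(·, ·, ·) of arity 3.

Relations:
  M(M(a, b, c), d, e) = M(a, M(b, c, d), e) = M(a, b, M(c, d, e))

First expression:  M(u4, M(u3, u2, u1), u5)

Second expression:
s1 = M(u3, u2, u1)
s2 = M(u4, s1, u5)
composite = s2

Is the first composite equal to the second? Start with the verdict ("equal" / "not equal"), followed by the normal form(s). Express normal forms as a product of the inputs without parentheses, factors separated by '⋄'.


In normal form, the first expression is u4 ⋄ u3 ⋄ u2 ⋄ u1 ⋄ u5
In normal form, the second expression is u4 ⋄ u3 ⋄ u2 ⋄ u1 ⋄ u5
The normal forms match — equal.

equal; both compose to u4 ⋄ u3 ⋄ u2 ⋄ u1 ⋄ u5


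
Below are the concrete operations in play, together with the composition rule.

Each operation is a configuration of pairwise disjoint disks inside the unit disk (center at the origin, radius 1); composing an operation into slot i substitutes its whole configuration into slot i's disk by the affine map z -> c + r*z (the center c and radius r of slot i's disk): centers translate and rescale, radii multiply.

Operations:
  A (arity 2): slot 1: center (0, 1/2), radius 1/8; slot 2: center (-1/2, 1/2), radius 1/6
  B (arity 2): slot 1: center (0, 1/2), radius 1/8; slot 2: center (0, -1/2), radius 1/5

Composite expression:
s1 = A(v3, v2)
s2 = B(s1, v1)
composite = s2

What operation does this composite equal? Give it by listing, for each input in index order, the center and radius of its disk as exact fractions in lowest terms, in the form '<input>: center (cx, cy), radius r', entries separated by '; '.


v1: center (0, -1/2), radius 1/5; v2: center (-1/16, 9/16), radius 1/48; v3: center (0, 9/16), radius 1/64

Each v-disk chains the slot maps above it in B; radii multiply.
v3: after 2 affine steps, its disk has center (0, 9/16), radius 1/64
v2: after 2 affine steps, its disk has center (-1/16, 9/16), radius 1/48
v1: after 1 affine step, its disk has center (0, -1/2), radius 1/5


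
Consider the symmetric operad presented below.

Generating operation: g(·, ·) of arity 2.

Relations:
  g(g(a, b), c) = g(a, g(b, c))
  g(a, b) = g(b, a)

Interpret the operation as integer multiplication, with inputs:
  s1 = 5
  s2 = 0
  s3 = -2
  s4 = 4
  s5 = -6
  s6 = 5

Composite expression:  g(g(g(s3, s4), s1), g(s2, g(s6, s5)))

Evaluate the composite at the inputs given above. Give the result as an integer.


0

g(s3, s4) = -8
g(g(s3, s4), s1) = -40
g(s6, s5) = -30
g(s2, g(s6, s5)) = 0
g(g(g(s3, s4), s1), g(s2, g(s6, s5))) = 0


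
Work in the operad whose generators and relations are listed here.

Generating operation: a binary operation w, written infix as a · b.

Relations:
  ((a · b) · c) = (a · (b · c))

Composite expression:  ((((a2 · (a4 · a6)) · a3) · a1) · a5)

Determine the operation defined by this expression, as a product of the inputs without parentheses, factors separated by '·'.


a2 · a4 · a6 · a3 · a1 · a5


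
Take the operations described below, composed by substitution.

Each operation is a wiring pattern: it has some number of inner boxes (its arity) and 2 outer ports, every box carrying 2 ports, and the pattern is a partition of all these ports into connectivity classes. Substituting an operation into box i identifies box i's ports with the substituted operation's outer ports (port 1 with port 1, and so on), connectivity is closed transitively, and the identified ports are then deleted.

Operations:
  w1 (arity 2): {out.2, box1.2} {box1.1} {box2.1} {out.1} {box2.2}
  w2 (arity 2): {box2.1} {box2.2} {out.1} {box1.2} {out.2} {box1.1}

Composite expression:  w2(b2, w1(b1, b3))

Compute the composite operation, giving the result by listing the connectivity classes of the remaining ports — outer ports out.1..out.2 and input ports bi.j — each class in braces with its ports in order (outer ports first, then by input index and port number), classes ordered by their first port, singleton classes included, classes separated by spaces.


{out.1} {out.2} {b1.1} {b1.2} {b2.1} {b2.2} {b3.1} {b3.2}

Two ports join when wires chain via w2-identified ports.
stage w1: inputs (b1, b3), connectivity {out.1} {out.2, b1.2} {b1.1} {b3.1} {b3.2}, out.j its boundary
stage w2: inputs (b2, b1, b3), connectivity {out.1} {out.2} {b1.1} {b1.2} {b2.1} {b2.2} {b3.1} {b3.2}, out.j its boundary


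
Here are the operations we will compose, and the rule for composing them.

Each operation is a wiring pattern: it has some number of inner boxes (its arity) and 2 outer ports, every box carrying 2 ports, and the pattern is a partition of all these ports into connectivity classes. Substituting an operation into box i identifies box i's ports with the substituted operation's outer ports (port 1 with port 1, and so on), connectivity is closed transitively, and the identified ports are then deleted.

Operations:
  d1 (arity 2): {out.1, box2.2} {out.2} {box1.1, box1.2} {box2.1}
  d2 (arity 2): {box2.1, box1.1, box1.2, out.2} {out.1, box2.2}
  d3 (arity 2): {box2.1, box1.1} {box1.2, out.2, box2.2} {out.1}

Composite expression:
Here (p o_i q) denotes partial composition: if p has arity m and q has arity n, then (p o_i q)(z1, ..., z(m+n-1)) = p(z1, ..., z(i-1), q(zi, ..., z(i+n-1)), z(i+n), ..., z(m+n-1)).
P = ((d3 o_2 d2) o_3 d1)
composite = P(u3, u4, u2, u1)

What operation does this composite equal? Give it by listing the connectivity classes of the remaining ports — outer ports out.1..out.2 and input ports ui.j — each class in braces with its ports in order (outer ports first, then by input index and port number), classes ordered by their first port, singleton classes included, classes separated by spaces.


{out.1} {out.2, u1.2, u3.2, u4.1, u4.2} {u1.1} {u2.1, u2.2} {u3.1}

Substituting into d3 glues patterns; closure does the rest.
the subtree at d1 composes to {out.1, u1.2} {out.2} {u1.1} {u2.1, u2.2} on (u2, u1); out.j = own outer ports
the subtree at d2 composes to {out.1} {out.2, u1.2, u4.1, u4.2} {u1.1} {u2.1, u2.2} on (u4, u2, u1); out.j = own outer ports
the subtree at d3 composes to {out.1} {out.2, u1.2, u3.2, u4.1, u4.2} {u1.1} {u2.1, u2.2} {u3.1} on (u3, u4, u2, u1); out.j = own outer ports


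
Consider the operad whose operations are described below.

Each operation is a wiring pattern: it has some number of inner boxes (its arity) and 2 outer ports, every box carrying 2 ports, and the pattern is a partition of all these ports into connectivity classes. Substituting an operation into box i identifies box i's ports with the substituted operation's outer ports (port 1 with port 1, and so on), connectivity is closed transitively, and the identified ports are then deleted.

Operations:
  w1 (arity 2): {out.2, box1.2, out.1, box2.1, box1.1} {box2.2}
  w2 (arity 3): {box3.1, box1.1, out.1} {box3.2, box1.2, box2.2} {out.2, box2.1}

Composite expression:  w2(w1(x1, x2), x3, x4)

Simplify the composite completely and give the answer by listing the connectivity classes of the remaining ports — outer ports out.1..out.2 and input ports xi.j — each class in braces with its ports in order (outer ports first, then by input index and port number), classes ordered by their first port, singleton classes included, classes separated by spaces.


Treat the ports identified at w2 as solder joints: merge, then drop.
composing w1 on (x1, x2), with out.j its own outer ports: {out.1, out.2, x1.1, x1.2, x2.1} {x2.2}
composing w2 on (x1, x2, x3, x4), with out.j its own outer ports: {out.1, x1.1, x1.2, x2.1, x3.2, x4.1, x4.2} {out.2, x3.1} {x2.2}

{out.1, x1.1, x1.2, x2.1, x3.2, x4.1, x4.2} {out.2, x3.1} {x2.2}


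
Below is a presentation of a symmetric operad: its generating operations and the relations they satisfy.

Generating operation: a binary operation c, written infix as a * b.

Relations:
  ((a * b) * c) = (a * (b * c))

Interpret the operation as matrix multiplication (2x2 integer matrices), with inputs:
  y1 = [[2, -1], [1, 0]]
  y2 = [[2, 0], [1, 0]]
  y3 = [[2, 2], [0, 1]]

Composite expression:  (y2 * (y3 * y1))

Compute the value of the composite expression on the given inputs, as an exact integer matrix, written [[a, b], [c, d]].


(y3 * y1) = [[6, -2], [1, 0]]
(y2 * (y3 * y1)) = [[12, -4], [6, -2]]

[[12, -4], [6, -2]]


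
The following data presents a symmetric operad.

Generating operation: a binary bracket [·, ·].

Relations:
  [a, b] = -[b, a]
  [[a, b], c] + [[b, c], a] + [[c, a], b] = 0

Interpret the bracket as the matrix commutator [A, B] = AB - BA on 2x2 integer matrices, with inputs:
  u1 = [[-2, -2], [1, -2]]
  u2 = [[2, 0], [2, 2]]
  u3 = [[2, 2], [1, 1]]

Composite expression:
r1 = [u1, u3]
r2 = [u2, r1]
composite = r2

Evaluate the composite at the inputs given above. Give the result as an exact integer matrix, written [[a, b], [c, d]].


[[-4, 0], [-16, 4]]

[u1, u3] = [[-4, 2], [1, 4]]
[u2, [u1, u3]] = [[-4, 0], [-16, 4]]


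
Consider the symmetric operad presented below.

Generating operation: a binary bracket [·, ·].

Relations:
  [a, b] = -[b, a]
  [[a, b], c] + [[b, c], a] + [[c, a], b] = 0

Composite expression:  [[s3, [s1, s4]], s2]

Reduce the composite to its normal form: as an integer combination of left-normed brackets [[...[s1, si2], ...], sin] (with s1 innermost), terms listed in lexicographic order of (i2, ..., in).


-[[[s1, s4], s3], s2]

A multilinear Lie element is pinned by s1-initial words (s1 innermost).
Composite bracket: [[s3, [s1, s4]], s2]
Each bracket splits as ab - ba, giving 8 signed words (2^3 = 8).
Keep just the words that open with s1:
  word s1s4s3s2 has sign -1, contributing -[[[s1, s4], s3], s2]


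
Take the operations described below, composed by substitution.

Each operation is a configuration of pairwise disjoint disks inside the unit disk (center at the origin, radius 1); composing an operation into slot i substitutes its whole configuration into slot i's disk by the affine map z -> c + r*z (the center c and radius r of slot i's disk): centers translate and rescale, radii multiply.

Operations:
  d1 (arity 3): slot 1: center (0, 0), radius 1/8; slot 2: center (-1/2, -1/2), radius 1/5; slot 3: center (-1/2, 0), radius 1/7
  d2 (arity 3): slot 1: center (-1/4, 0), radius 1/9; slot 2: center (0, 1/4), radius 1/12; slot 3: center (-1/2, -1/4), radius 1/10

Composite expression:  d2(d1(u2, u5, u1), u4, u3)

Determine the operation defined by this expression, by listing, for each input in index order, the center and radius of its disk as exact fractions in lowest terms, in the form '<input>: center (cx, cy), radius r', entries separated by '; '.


Nesting under d2 composes maps z -> c + r*z down each u-path.
for u2, the 2-step affine chain lands on center (-1/4, 0), radius 1/72
for u5, the 2-step affine chain lands on center (-11/36, -1/18), radius 1/45
for u1, the 2-step affine chain lands on center (-11/36, 0), radius 1/63
for u4, the 1-step affine chain lands on center (0, 1/4), radius 1/12
for u3, the 1-step affine chain lands on center (-1/2, -1/4), radius 1/10

u1: center (-11/36, 0), radius 1/63; u2: center (-1/4, 0), radius 1/72; u3: center (-1/2, -1/4), radius 1/10; u4: center (0, 1/4), radius 1/12; u5: center (-11/36, -1/18), radius 1/45


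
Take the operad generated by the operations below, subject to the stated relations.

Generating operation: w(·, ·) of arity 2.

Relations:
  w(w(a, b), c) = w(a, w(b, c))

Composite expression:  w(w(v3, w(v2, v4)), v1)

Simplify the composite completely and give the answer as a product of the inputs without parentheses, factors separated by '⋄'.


The w-tree's shape is irrelevant; the v-reading-order decides.
w(v2, v4) unparenthesizes to v2 ⋄ v4
w(v3, w(v2, v4)) unparenthesizes to v3 ⋄ v2 ⋄ v4
w(w(v3, w(v2, v4)), v1) unparenthesizes to v3 ⋄ v2 ⋄ v4 ⋄ v1

v3 ⋄ v2 ⋄ v4 ⋄ v1


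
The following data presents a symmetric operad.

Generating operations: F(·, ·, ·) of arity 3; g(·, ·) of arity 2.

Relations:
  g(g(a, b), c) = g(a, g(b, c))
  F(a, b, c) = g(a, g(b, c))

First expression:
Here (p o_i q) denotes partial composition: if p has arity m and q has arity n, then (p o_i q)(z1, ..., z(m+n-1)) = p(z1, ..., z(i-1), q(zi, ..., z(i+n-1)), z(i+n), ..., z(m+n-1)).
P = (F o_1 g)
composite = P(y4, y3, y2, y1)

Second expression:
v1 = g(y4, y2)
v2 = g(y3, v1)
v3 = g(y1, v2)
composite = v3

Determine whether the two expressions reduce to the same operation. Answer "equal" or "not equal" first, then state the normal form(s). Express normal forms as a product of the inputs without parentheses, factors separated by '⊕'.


not equal — first y4 ⊕ y3 ⊕ y2 ⊕ y1, second y1 ⊕ y3 ⊕ y4 ⊕ y2


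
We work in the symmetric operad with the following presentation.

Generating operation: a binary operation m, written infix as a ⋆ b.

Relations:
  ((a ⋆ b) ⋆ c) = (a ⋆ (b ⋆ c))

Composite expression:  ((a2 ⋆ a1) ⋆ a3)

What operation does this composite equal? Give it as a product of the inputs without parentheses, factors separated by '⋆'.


a2 ⋆ a1 ⋆ a3


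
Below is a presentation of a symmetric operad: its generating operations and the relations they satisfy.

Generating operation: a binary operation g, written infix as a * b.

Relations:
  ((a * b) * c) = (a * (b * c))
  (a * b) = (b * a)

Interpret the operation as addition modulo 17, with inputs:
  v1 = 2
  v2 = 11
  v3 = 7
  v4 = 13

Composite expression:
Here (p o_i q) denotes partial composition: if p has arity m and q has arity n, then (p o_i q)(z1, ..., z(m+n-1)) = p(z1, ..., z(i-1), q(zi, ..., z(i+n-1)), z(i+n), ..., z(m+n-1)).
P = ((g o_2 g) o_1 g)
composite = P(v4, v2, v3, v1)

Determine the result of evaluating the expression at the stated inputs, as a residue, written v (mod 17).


16 (mod 17)


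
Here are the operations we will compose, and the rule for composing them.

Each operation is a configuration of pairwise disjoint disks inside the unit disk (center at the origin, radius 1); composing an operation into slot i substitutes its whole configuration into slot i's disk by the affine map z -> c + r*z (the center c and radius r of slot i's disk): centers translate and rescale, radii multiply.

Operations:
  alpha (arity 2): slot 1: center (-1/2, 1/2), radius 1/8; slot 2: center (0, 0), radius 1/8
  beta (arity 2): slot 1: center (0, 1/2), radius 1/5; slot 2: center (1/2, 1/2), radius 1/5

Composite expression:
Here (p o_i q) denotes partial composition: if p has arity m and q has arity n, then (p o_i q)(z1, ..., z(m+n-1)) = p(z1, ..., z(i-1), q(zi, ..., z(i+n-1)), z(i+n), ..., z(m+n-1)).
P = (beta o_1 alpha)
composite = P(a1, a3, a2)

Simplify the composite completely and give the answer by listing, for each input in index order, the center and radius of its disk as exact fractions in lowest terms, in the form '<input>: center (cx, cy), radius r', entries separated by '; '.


a1: center (-1/10, 3/5), radius 1/40; a2: center (1/2, 1/2), radius 1/5; a3: center (0, 1/2), radius 1/40


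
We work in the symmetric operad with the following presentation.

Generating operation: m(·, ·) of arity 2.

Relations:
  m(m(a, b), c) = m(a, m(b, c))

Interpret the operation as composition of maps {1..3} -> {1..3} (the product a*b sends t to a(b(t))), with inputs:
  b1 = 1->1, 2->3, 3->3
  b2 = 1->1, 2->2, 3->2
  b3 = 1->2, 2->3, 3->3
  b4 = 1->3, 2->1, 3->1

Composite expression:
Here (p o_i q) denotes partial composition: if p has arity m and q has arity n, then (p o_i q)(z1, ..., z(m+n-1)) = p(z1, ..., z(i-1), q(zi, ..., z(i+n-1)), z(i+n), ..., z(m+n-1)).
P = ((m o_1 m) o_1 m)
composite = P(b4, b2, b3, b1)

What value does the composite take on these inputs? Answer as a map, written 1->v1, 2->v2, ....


1->1, 2->1, 3->1


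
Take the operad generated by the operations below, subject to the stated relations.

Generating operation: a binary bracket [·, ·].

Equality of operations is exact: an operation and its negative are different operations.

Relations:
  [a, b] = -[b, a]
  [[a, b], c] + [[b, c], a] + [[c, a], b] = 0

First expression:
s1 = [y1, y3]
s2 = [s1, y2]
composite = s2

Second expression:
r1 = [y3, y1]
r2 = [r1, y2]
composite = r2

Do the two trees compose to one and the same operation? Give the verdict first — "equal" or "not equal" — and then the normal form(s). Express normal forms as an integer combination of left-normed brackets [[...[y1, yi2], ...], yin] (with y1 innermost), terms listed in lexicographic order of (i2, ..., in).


Reducing the first expression gives [[y1, y3], y2]
Reducing the second expression gives -[[y1, y3], y2]
Different reductions; not equal.

not equal; the first gives [[y1, y3], y2] and the second -[[y1, y3], y2]


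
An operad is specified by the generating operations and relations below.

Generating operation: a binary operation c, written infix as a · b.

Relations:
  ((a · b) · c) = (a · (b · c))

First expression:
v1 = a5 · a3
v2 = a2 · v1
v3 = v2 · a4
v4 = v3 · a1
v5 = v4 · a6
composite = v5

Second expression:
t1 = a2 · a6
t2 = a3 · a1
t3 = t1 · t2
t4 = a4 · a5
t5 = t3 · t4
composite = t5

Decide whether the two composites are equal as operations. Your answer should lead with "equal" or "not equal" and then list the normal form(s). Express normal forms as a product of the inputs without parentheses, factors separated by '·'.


not equal: they reduce to a2 · a5 · a3 · a4 · a1 · a6 and a2 · a6 · a3 · a1 · a4 · a5

The first expression, normalized: a2 · a5 · a3 · a4 · a1 · a6
The second expression, normalized: a2 · a6 · a3 · a1 · a4 · a5
Distinct normal forms: not equal.


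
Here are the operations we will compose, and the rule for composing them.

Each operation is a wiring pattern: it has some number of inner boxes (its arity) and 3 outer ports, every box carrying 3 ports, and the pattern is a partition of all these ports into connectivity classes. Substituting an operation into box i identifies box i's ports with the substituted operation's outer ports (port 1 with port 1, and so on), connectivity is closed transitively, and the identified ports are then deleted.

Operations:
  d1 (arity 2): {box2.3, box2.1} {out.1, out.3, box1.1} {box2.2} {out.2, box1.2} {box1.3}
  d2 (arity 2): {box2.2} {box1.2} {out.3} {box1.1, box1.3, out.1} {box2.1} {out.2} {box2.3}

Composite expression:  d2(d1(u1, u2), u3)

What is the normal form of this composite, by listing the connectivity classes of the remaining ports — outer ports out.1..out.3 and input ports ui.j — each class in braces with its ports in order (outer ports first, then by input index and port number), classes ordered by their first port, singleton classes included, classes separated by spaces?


{out.1, u1.1} {out.2} {out.3} {u1.2} {u1.3} {u2.1, u2.3} {u2.2} {u3.1} {u3.2} {u3.3}


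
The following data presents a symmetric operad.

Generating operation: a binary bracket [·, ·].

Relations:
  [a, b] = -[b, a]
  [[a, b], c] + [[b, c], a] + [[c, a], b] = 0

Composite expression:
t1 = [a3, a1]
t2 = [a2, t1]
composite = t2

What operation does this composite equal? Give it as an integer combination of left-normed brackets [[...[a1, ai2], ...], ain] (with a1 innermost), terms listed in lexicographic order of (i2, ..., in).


[[a1, a3], a2]


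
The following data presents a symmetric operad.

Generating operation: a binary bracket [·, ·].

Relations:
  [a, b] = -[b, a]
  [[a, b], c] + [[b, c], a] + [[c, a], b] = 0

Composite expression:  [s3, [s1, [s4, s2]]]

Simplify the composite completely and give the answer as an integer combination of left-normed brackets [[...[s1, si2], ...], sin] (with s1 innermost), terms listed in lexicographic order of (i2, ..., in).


A multilinear Lie element is pinned by s1-initial words (s1 innermost).
Composite bracket: [s3, [s1, [s4, s2]]]
The bracket unfolds into 8 signed words via [a, b] = ab - ba (2^3 = 8).
Words beginning with s1 determine it all:
  word s1s2s4s3 has sign +1, contributing +[[[s1, s2], s4], s3]
  word s1s4s2s3 has sign -1, contributing -[[[s1, s4], s2], s3]

[[[s1, s2], s4], s3] - [[[s1, s4], s2], s3]


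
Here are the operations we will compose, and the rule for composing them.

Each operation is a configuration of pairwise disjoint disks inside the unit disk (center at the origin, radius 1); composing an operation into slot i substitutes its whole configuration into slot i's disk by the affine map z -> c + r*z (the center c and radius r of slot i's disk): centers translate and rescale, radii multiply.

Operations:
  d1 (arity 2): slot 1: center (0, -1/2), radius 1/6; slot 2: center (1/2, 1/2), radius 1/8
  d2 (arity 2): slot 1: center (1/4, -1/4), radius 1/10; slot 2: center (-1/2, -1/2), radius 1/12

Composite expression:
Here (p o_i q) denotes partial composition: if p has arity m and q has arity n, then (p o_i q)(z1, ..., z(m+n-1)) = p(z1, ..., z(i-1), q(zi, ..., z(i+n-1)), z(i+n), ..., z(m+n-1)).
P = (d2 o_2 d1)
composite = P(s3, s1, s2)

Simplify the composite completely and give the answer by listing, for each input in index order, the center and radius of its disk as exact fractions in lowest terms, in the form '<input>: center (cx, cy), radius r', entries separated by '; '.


s1: center (-1/2, -13/24), radius 1/72; s2: center (-11/24, -11/24), radius 1/96; s3: center (1/4, -1/4), radius 1/10

Follow each s-input down from d2: c' goes to c + r*c', radius to r*r'.
input s3: applying the 1 nested substitution gives center (1/4, -1/4), radius 1/10
input s1: applying the 2 nested substitutions gives center (-1/2, -13/24), radius 1/72
input s2: applying the 2 nested substitutions gives center (-11/24, -11/24), radius 1/96


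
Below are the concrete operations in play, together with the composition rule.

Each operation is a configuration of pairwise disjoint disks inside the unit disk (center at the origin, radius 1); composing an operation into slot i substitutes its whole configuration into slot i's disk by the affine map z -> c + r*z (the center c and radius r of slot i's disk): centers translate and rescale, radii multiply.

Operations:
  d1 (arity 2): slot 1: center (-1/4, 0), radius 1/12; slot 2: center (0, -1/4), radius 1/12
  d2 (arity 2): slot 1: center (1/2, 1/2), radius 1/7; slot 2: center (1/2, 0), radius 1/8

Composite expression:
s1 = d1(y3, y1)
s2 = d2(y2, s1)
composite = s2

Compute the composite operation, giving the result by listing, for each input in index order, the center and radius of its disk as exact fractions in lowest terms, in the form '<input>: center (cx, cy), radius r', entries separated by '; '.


y1: center (1/2, -1/32), radius 1/96; y2: center (1/2, 1/2), radius 1/7; y3: center (15/32, 0), radius 1/96


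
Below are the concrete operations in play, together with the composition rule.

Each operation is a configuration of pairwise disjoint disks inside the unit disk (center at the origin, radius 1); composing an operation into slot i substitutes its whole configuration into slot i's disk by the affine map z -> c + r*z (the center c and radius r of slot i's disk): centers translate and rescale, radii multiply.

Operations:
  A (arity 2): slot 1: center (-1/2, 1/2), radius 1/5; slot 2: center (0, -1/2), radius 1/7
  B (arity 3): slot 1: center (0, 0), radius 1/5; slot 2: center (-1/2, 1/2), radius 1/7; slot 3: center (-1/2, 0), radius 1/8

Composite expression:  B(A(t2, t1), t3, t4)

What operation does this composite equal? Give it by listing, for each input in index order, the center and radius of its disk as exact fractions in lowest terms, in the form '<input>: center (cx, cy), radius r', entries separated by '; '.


Follow each t-input down from B: c' goes to c + r*c', radius to r*r'.
t2 passes through 2 substitutions, ending at center (-1/10, 1/10), radius 1/25
t1 passes through 2 substitutions, ending at center (0, -1/10), radius 1/35
t3 passes through 1 substitution, ending at center (-1/2, 1/2), radius 1/7
t4 passes through 1 substitution, ending at center (-1/2, 0), radius 1/8

t1: center (0, -1/10), radius 1/35; t2: center (-1/10, 1/10), radius 1/25; t3: center (-1/2, 1/2), radius 1/7; t4: center (-1/2, 0), radius 1/8


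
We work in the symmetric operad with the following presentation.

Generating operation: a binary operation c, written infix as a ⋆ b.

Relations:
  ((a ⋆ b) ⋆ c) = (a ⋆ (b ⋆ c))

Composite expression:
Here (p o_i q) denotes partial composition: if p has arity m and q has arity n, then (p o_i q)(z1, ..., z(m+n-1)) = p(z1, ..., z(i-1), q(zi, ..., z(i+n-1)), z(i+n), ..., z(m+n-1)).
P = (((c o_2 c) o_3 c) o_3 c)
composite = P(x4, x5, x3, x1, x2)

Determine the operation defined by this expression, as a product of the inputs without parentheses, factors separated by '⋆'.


All parenthesizations of c agree; list the x-inputs left to right.
(x3 ⋆ x1) reduces to x3 ⋆ x1
((x3 ⋆ x1) ⋆ x2) reduces to x3 ⋆ x1 ⋆ x2
(x5 ⋆ ((x3 ⋆ x1) ⋆ x2)) reduces to x5 ⋆ x3 ⋆ x1 ⋆ x2
(x4 ⋆ (x5 ⋆ ((x3 ⋆ x1) ⋆ x2))) reduces to x4 ⋆ x5 ⋆ x3 ⋆ x1 ⋆ x2

x4 ⋆ x5 ⋆ x3 ⋆ x1 ⋆ x2


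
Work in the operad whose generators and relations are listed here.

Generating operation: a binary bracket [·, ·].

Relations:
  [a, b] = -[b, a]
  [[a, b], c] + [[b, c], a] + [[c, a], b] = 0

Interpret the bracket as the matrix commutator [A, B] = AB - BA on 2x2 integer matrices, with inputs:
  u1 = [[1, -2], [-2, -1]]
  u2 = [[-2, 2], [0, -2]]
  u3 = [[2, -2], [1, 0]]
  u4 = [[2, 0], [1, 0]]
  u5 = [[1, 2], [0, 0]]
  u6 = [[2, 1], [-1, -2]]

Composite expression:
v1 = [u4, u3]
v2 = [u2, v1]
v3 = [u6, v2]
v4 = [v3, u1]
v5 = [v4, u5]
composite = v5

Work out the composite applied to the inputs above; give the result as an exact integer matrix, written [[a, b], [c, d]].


[[64, 160], [-32, -64]]


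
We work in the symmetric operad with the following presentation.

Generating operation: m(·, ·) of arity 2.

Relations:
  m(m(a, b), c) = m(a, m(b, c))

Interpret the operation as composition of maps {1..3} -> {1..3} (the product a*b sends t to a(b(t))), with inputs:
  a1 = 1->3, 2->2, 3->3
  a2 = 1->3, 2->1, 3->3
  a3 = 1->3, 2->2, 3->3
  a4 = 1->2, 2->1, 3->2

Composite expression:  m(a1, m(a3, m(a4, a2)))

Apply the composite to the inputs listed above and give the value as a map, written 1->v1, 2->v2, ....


1->2, 2->2, 3->2

m(a4, a2) = 1->2, 2->2, 3->2
m(a3, m(a4, a2)) = 1->2, 2->2, 3->2
m(a1, m(a3, m(a4, a2))) = 1->2, 2->2, 3->2


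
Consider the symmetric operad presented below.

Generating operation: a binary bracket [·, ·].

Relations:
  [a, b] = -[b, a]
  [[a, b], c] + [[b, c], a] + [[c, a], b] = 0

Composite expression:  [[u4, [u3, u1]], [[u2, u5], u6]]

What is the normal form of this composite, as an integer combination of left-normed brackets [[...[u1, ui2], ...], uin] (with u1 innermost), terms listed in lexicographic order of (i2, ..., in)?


Skip Jacobi rewriting: expand, keep u1-initial words, read off terms.
Composite bracket: [[u4, [u3, u1]], [[u2, u5], u6]]
Applying ab - ba throughout gives 32 signed words (2^5 = 32).
Only words starting with u1 matter:
  from u1u3u4u2u5u6, sign +1: term +[[[[[u1, u3], u4], u2], u5], u6]
  from u1u3u4u5u2u6, sign -1: term -[[[[[u1, u3], u4], u5], u2], u6]
  from u1u3u4u6u2u5, sign -1: term -[[[[[u1, u3], u4], u6], u2], u5]
  from u1u3u4u6u5u2, sign +1: term +[[[[[u1, u3], u4], u6], u5], u2]

[[[[[u1, u3], u4], u2], u5], u6] - [[[[[u1, u3], u4], u5], u2], u6] - [[[[[u1, u3], u4], u6], u2], u5] + [[[[[u1, u3], u4], u6], u5], u2]
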